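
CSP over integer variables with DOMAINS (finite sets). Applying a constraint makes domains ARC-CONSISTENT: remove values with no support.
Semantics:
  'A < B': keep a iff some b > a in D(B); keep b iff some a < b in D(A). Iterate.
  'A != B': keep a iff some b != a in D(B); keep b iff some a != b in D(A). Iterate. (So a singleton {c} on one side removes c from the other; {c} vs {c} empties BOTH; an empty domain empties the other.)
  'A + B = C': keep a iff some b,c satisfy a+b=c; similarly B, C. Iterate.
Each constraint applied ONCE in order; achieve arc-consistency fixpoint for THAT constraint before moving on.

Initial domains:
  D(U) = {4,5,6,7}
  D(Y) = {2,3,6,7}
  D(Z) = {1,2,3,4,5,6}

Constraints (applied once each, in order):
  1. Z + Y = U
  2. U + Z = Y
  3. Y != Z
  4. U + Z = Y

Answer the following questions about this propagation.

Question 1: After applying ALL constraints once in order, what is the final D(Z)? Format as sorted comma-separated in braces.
Answer: {1,2}

Derivation:
Constraint 1 (Z + Y = U) on D(Z)={1,2,3,4,5,6} D(Y)={2,3,6,7} D(U)={4,5,6,7}: Z {1,2,3,4,5,6}->{1,2,3,4,5}; Y {2,3,6,7}->{2,3,6}
Constraint 2 (U + Z = Y) on D(U)={4,5,6,7} D(Z)={1,2,3,4,5} D(Y)={2,3,6}: U {4,5,6,7}->{4,5}; Z {1,2,3,4,5}->{1,2}; Y {2,3,6}->{6}
Constraint 3 (Y != Z) on D(Y)={6} D(Z)={1,2}: no change
Constraint 4 (U + Z = Y) on D(U)={4,5} D(Z)={1,2} D(Y)={6}: no change
So after all 4 constraints: D(Z) = {1,2}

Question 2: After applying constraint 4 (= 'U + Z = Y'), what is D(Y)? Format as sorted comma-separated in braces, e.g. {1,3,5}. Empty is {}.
Answer: {6}

Derivation:
Constraint 1 (Z + Y = U) on D(Z)={1,2,3,4,5,6} D(Y)={2,3,6,7} D(U)={4,5,6,7}: Z {1,2,3,4,5,6}->{1,2,3,4,5}; Y {2,3,6,7}->{2,3,6}
Constraint 2 (U + Z = Y) on D(U)={4,5,6,7} D(Z)={1,2,3,4,5} D(Y)={2,3,6}: U {4,5,6,7}->{4,5}; Z {1,2,3,4,5}->{1,2}; Y {2,3,6}->{6}
Constraint 3 (Y != Z) on D(Y)={6} D(Z)={1,2}: no change
Constraint 4 (U + Z = Y) on D(U)={4,5} D(Z)={1,2} D(Y)={6}: no change
So after constraint 4: D(Y) = {6}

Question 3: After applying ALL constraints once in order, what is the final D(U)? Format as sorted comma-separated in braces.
Constraint 1 (Z + Y = U) on D(Z)={1,2,3,4,5,6} D(Y)={2,3,6,7} D(U)={4,5,6,7}: Z {1,2,3,4,5,6}->{1,2,3,4,5}; Y {2,3,6,7}->{2,3,6}
Constraint 2 (U + Z = Y) on D(U)={4,5,6,7} D(Z)={1,2,3,4,5} D(Y)={2,3,6}: U {4,5,6,7}->{4,5}; Z {1,2,3,4,5}->{1,2}; Y {2,3,6}->{6}
Constraint 3 (Y != Z) on D(Y)={6} D(Z)={1,2}: no change
Constraint 4 (U + Z = Y) on D(U)={4,5} D(Z)={1,2} D(Y)={6}: no change
So after all 4 constraints: D(U) = {4,5}

Answer: {4,5}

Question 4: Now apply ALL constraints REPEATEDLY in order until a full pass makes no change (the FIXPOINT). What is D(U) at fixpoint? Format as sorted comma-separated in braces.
pass 0 (initial): D(U)={4,5,6,7}
pass 1: U {4,5,6,7}->{4,5}; Y {2,3,6,7}->{6}; Z {1,2,3,4,5,6}->{1,2}
pass 2: U {4,5}->{}; Y {6}->{}; Z {1,2}->{}
pass 3: no change
Fixpoint after 3 passes: D(U) = {}

Answer: {}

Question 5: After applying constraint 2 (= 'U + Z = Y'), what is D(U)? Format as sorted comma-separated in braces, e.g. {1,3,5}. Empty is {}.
Answer: {4,5}

Derivation:
Constraint 1 (Z + Y = U) on D(Z)={1,2,3,4,5,6} D(Y)={2,3,6,7} D(U)={4,5,6,7}: Z {1,2,3,4,5,6}->{1,2,3,4,5}; Y {2,3,6,7}->{2,3,6}
Constraint 2 (U + Z = Y) on D(U)={4,5,6,7} D(Z)={1,2,3,4,5} D(Y)={2,3,6}: U {4,5,6,7}->{4,5}; Z {1,2,3,4,5}->{1,2}; Y {2,3,6}->{6}
So after constraint 2: D(U) = {4,5}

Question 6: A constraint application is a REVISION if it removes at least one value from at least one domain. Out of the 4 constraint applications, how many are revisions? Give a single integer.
Constraint 1 (Z + Y = U) on D(Z)={1,2,3,4,5,6} D(Y)={2,3,6,7} D(U)={4,5,6,7}: Z {1,2,3,4,5,6}->{1,2,3,4,5}; Y {2,3,6,7}->{2,3,6} => REVISION
Constraint 2 (U + Z = Y) on D(U)={4,5,6,7} D(Z)={1,2,3,4,5} D(Y)={2,3,6}: U {4,5,6,7}->{4,5}; Z {1,2,3,4,5}->{1,2}; Y {2,3,6}->{6} => REVISION
Constraint 3 (Y != Z) on D(Y)={6} D(Z)={1,2}: no change => not a revision
Constraint 4 (U + Z = Y) on D(U)={4,5} D(Z)={1,2} D(Y)={6}: no change => not a revision
Total revisions = 2

Answer: 2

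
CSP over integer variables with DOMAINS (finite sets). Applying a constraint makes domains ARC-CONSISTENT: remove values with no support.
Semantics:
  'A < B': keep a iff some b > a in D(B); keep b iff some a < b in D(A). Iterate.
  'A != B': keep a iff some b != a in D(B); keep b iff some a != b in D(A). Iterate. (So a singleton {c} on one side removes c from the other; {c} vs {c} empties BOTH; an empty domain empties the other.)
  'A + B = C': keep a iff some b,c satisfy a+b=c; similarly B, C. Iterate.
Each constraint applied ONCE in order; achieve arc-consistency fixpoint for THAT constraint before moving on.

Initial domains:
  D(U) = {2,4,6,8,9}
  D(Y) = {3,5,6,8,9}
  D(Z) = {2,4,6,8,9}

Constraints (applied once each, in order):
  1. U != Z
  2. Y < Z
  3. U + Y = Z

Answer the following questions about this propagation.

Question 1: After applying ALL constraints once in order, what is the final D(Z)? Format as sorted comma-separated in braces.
Answer: {8,9}

Derivation:
Constraint 1 (U != Z) on D(U)={2,4,6,8,9} D(Z)={2,4,6,8,9}: no change
Constraint 2 (Y < Z) on D(Y)={3,5,6,8,9} D(Z)={2,4,6,8,9}: Y {3,5,6,8,9}->{3,5,6,8}; Z {2,4,6,8,9}->{4,6,8,9}
Constraint 3 (U + Y = Z) on D(U)={2,4,6,8,9} D(Y)={3,5,6,8} D(Z)={4,6,8,9}: U {2,4,6,8,9}->{2,4,6}; Y {3,5,6,8}->{3,5,6}; Z {4,6,8,9}->{8,9}
So after all 3 constraints: D(Z) = {8,9}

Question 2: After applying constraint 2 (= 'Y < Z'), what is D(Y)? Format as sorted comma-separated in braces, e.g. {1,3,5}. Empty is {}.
Answer: {3,5,6,8}

Derivation:
Constraint 1 (U != Z) on D(U)={2,4,6,8,9} D(Z)={2,4,6,8,9}: no change
Constraint 2 (Y < Z) on D(Y)={3,5,6,8,9} D(Z)={2,4,6,8,9}: Y {3,5,6,8,9}->{3,5,6,8}; Z {2,4,6,8,9}->{4,6,8,9}
So after constraint 2: D(Y) = {3,5,6,8}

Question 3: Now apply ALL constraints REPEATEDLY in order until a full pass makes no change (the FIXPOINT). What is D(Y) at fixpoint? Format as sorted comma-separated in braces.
Answer: {3,5,6}

Derivation:
pass 0 (initial): D(Y)={3,5,6,8,9}
pass 1: U {2,4,6,8,9}->{2,4,6}; Y {3,5,6,8,9}->{3,5,6}; Z {2,4,6,8,9}->{8,9}
pass 2: no change
Fixpoint after 2 passes: D(Y) = {3,5,6}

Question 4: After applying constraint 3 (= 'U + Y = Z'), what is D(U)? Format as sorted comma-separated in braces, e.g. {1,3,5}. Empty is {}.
Constraint 1 (U != Z) on D(U)={2,4,6,8,9} D(Z)={2,4,6,8,9}: no change
Constraint 2 (Y < Z) on D(Y)={3,5,6,8,9} D(Z)={2,4,6,8,9}: Y {3,5,6,8,9}->{3,5,6,8}; Z {2,4,6,8,9}->{4,6,8,9}
Constraint 3 (U + Y = Z) on D(U)={2,4,6,8,9} D(Y)={3,5,6,8} D(Z)={4,6,8,9}: U {2,4,6,8,9}->{2,4,6}; Y {3,5,6,8}->{3,5,6}; Z {4,6,8,9}->{8,9}
So after constraint 3: D(U) = {2,4,6}

Answer: {2,4,6}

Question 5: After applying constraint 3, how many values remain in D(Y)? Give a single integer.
Constraint 1 (U != Z) on D(U)={2,4,6,8,9} D(Z)={2,4,6,8,9}: no change
Constraint 2 (Y < Z) on D(Y)={3,5,6,8,9} D(Z)={2,4,6,8,9}: Y {3,5,6,8,9}->{3,5,6,8}; Z {2,4,6,8,9}->{4,6,8,9}
Constraint 3 (U + Y = Z) on D(U)={2,4,6,8,9} D(Y)={3,5,6,8} D(Z)={4,6,8,9}: U {2,4,6,8,9}->{2,4,6}; Y {3,5,6,8}->{3,5,6}; Z {4,6,8,9}->{8,9}
So after constraint 3: D(Y)={3,5,6}, size = 3

Answer: 3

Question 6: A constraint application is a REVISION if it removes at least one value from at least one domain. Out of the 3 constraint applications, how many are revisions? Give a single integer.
Answer: 2

Derivation:
Constraint 1 (U != Z) on D(U)={2,4,6,8,9} D(Z)={2,4,6,8,9}: no change => not a revision
Constraint 2 (Y < Z) on D(Y)={3,5,6,8,9} D(Z)={2,4,6,8,9}: Y {3,5,6,8,9}->{3,5,6,8}; Z {2,4,6,8,9}->{4,6,8,9} => REVISION
Constraint 3 (U + Y = Z) on D(U)={2,4,6,8,9} D(Y)={3,5,6,8} D(Z)={4,6,8,9}: U {2,4,6,8,9}->{2,4,6}; Y {3,5,6,8}->{3,5,6}; Z {4,6,8,9}->{8,9} => REVISION
Total revisions = 2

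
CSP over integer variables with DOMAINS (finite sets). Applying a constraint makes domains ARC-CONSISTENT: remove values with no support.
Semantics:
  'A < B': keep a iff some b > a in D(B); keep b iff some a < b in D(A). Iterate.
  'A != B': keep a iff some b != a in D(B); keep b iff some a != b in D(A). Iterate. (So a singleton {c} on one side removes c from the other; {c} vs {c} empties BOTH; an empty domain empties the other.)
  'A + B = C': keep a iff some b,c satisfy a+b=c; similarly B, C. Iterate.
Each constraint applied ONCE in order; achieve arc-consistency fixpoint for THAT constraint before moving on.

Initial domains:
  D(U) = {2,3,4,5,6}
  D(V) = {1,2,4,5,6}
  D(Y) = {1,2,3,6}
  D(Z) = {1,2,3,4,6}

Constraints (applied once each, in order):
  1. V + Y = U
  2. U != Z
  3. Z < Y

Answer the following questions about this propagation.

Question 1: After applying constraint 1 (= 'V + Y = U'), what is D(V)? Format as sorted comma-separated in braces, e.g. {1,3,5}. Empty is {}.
Constraint 1 (V + Y = U) on D(V)={1,2,4,5,6} D(Y)={1,2,3,6} D(U)={2,3,4,5,6}: V {1,2,4,5,6}->{1,2,4,5}; Y {1,2,3,6}->{1,2,3}
So after constraint 1: D(V) = {1,2,4,5}

Answer: {1,2,4,5}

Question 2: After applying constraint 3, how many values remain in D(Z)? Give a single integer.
Constraint 1 (V + Y = U) on D(V)={1,2,4,5,6} D(Y)={1,2,3,6} D(U)={2,3,4,5,6}: V {1,2,4,5,6}->{1,2,4,5}; Y {1,2,3,6}->{1,2,3}
Constraint 2 (U != Z) on D(U)={2,3,4,5,6} D(Z)={1,2,3,4,6}: no change
Constraint 3 (Z < Y) on D(Z)={1,2,3,4,6} D(Y)={1,2,3}: Z {1,2,3,4,6}->{1,2}; Y {1,2,3}->{2,3}
So after constraint 3: D(Z)={1,2}, size = 2

Answer: 2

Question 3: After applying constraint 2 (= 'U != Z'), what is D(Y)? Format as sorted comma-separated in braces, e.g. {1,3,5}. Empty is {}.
Constraint 1 (V + Y = U) on D(V)={1,2,4,5,6} D(Y)={1,2,3,6} D(U)={2,3,4,5,6}: V {1,2,4,5,6}->{1,2,4,5}; Y {1,2,3,6}->{1,2,3}
Constraint 2 (U != Z) on D(U)={2,3,4,5,6} D(Z)={1,2,3,4,6}: no change
So after constraint 2: D(Y) = {1,2,3}

Answer: {1,2,3}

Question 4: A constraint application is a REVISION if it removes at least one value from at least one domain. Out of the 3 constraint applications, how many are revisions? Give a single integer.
Constraint 1 (V + Y = U) on D(V)={1,2,4,5,6} D(Y)={1,2,3,6} D(U)={2,3,4,5,6}: V {1,2,4,5,6}->{1,2,4,5}; Y {1,2,3,6}->{1,2,3} => REVISION
Constraint 2 (U != Z) on D(U)={2,3,4,5,6} D(Z)={1,2,3,4,6}: no change => not a revision
Constraint 3 (Z < Y) on D(Z)={1,2,3,4,6} D(Y)={1,2,3}: Z {1,2,3,4,6}->{1,2}; Y {1,2,3}->{2,3} => REVISION
Total revisions = 2

Answer: 2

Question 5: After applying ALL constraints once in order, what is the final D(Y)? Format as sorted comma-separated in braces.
Constraint 1 (V + Y = U) on D(V)={1,2,4,5,6} D(Y)={1,2,3,6} D(U)={2,3,4,5,6}: V {1,2,4,5,6}->{1,2,4,5}; Y {1,2,3,6}->{1,2,3}
Constraint 2 (U != Z) on D(U)={2,3,4,5,6} D(Z)={1,2,3,4,6}: no change
Constraint 3 (Z < Y) on D(Z)={1,2,3,4,6} D(Y)={1,2,3}: Z {1,2,3,4,6}->{1,2}; Y {1,2,3}->{2,3}
So after all 3 constraints: D(Y) = {2,3}

Answer: {2,3}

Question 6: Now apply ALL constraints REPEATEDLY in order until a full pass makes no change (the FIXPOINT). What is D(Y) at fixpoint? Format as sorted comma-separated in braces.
Answer: {2,3}

Derivation:
pass 0 (initial): D(Y)={1,2,3,6}
pass 1: V {1,2,4,5,6}->{1,2,4,5}; Y {1,2,3,6}->{2,3}; Z {1,2,3,4,6}->{1,2}
pass 2: U {2,3,4,5,6}->{3,4,5,6}; V {1,2,4,5}->{1,2,4}
pass 3: no change
Fixpoint after 3 passes: D(Y) = {2,3}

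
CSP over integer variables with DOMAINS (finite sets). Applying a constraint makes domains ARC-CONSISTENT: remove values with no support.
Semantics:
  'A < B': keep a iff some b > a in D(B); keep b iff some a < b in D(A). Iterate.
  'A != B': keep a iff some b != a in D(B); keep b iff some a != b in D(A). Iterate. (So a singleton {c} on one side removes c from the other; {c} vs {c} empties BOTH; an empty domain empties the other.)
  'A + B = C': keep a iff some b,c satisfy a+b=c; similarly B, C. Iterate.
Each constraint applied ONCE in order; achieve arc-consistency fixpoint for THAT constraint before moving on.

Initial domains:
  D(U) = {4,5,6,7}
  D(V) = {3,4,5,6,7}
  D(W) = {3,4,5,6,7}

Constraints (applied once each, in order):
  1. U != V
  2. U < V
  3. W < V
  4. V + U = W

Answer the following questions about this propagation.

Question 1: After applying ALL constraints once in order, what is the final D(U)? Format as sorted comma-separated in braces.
Answer: {}

Derivation:
Constraint 1 (U != V) on D(U)={4,5,6,7} D(V)={3,4,5,6,7}: no change
Constraint 2 (U < V) on D(U)={4,5,6,7} D(V)={3,4,5,6,7}: U {4,5,6,7}->{4,5,6}; V {3,4,5,6,7}->{5,6,7}
Constraint 3 (W < V) on D(W)={3,4,5,6,7} D(V)={5,6,7}: W {3,4,5,6,7}->{3,4,5,6}
Constraint 4 (V + U = W) on D(V)={5,6,7} D(U)={4,5,6} D(W)={3,4,5,6}: V {5,6,7}->{}; U {4,5,6}->{}; W {3,4,5,6}->{}
So after all 4 constraints: D(U) = {}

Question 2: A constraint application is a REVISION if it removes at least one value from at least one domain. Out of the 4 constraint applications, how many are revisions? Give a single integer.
Answer: 3

Derivation:
Constraint 1 (U != V) on D(U)={4,5,6,7} D(V)={3,4,5,6,7}: no change => not a revision
Constraint 2 (U < V) on D(U)={4,5,6,7} D(V)={3,4,5,6,7}: U {4,5,6,7}->{4,5,6}; V {3,4,5,6,7}->{5,6,7} => REVISION
Constraint 3 (W < V) on D(W)={3,4,5,6,7} D(V)={5,6,7}: W {3,4,5,6,7}->{3,4,5,6} => REVISION
Constraint 4 (V + U = W) on D(V)={5,6,7} D(U)={4,5,6} D(W)={3,4,5,6}: V {5,6,7}->{}; U {4,5,6}->{}; W {3,4,5,6}->{} => REVISION
Total revisions = 3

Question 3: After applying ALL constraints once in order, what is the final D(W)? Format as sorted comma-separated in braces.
Answer: {}

Derivation:
Constraint 1 (U != V) on D(U)={4,5,6,7} D(V)={3,4,5,6,7}: no change
Constraint 2 (U < V) on D(U)={4,5,6,7} D(V)={3,4,5,6,7}: U {4,5,6,7}->{4,5,6}; V {3,4,5,6,7}->{5,6,7}
Constraint 3 (W < V) on D(W)={3,4,5,6,7} D(V)={5,6,7}: W {3,4,5,6,7}->{3,4,5,6}
Constraint 4 (V + U = W) on D(V)={5,6,7} D(U)={4,5,6} D(W)={3,4,5,6}: V {5,6,7}->{}; U {4,5,6}->{}; W {3,4,5,6}->{}
So after all 4 constraints: D(W) = {}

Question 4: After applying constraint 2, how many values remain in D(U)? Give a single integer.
Constraint 1 (U != V) on D(U)={4,5,6,7} D(V)={3,4,5,6,7}: no change
Constraint 2 (U < V) on D(U)={4,5,6,7} D(V)={3,4,5,6,7}: U {4,5,6,7}->{4,5,6}; V {3,4,5,6,7}->{5,6,7}
So after constraint 2: D(U)={4,5,6}, size = 3

Answer: 3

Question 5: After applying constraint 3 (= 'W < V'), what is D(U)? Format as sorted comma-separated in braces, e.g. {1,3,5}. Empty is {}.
Answer: {4,5,6}

Derivation:
Constraint 1 (U != V) on D(U)={4,5,6,7} D(V)={3,4,5,6,7}: no change
Constraint 2 (U < V) on D(U)={4,5,6,7} D(V)={3,4,5,6,7}: U {4,5,6,7}->{4,5,6}; V {3,4,5,6,7}->{5,6,7}
Constraint 3 (W < V) on D(W)={3,4,5,6,7} D(V)={5,6,7}: W {3,4,5,6,7}->{3,4,5,6}
So after constraint 3: D(U) = {4,5,6}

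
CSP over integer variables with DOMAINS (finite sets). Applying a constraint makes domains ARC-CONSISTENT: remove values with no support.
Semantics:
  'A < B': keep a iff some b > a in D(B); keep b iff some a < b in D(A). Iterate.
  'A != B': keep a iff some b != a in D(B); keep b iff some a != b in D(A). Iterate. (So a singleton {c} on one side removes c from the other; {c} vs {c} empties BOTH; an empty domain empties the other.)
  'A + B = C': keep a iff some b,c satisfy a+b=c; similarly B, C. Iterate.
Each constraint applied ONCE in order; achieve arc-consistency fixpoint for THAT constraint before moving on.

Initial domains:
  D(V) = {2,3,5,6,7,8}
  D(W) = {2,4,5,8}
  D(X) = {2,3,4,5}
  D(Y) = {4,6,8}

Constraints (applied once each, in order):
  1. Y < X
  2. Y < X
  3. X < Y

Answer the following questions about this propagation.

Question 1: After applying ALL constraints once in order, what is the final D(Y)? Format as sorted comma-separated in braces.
Answer: {}

Derivation:
Constraint 1 (Y < X) on D(Y)={4,6,8} D(X)={2,3,4,5}: Y {4,6,8}->{4}; X {2,3,4,5}->{5}
Constraint 2 (Y < X) on D(Y)={4} D(X)={5}: no change
Constraint 3 (X < Y) on D(X)={5} D(Y)={4}: X {5}->{}; Y {4}->{}
So after all 3 constraints: D(Y) = {}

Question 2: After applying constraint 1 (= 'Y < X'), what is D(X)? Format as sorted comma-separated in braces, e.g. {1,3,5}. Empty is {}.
Constraint 1 (Y < X) on D(Y)={4,6,8} D(X)={2,3,4,5}: Y {4,6,8}->{4}; X {2,3,4,5}->{5}
So after constraint 1: D(X) = {5}

Answer: {5}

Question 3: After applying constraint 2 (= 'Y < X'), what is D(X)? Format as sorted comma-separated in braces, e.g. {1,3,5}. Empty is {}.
Answer: {5}

Derivation:
Constraint 1 (Y < X) on D(Y)={4,6,8} D(X)={2,3,4,5}: Y {4,6,8}->{4}; X {2,3,4,5}->{5}
Constraint 2 (Y < X) on D(Y)={4} D(X)={5}: no change
So after constraint 2: D(X) = {5}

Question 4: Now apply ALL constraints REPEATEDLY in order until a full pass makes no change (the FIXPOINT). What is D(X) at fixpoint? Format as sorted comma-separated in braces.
Answer: {}

Derivation:
pass 0 (initial): D(X)={2,3,4,5}
pass 1: X {2,3,4,5}->{}; Y {4,6,8}->{}
pass 2: no change
Fixpoint after 2 passes: D(X) = {}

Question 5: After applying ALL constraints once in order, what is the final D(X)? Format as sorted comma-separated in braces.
Constraint 1 (Y < X) on D(Y)={4,6,8} D(X)={2,3,4,5}: Y {4,6,8}->{4}; X {2,3,4,5}->{5}
Constraint 2 (Y < X) on D(Y)={4} D(X)={5}: no change
Constraint 3 (X < Y) on D(X)={5} D(Y)={4}: X {5}->{}; Y {4}->{}
So after all 3 constraints: D(X) = {}

Answer: {}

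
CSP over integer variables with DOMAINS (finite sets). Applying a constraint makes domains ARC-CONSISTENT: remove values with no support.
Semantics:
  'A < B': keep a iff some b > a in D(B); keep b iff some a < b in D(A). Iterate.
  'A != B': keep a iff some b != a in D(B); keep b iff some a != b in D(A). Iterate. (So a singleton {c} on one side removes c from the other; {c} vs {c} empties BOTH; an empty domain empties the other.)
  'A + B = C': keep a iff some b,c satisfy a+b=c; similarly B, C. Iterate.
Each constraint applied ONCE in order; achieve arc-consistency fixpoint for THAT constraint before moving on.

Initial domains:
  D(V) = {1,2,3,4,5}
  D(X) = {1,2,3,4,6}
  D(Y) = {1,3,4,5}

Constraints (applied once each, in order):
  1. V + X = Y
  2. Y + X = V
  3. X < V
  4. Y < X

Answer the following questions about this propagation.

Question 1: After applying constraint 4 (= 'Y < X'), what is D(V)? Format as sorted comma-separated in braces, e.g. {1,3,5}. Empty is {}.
Constraint 1 (V + X = Y) on D(V)={1,2,3,4,5} D(X)={1,2,3,4,6} D(Y)={1,3,4,5}: V {1,2,3,4,5}->{1,2,3,4}; X {1,2,3,4,6}->{1,2,3,4}; Y {1,3,4,5}->{3,4,5}
Constraint 2 (Y + X = V) on D(Y)={3,4,5} D(X)={1,2,3,4} D(V)={1,2,3,4}: Y {3,4,5}->{3}; X {1,2,3,4}->{1}; V {1,2,3,4}->{4}
Constraint 3 (X < V) on D(X)={1} D(V)={4}: no change
Constraint 4 (Y < X) on D(Y)={3} D(X)={1}: Y {3}->{}; X {1}->{}
So after constraint 4: D(V) = {4}

Answer: {4}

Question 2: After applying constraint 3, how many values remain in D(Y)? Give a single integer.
Answer: 1

Derivation:
Constraint 1 (V + X = Y) on D(V)={1,2,3,4,5} D(X)={1,2,3,4,6} D(Y)={1,3,4,5}: V {1,2,3,4,5}->{1,2,3,4}; X {1,2,3,4,6}->{1,2,3,4}; Y {1,3,4,5}->{3,4,5}
Constraint 2 (Y + X = V) on D(Y)={3,4,5} D(X)={1,2,3,4} D(V)={1,2,3,4}: Y {3,4,5}->{3}; X {1,2,3,4}->{1}; V {1,2,3,4}->{4}
Constraint 3 (X < V) on D(X)={1} D(V)={4}: no change
So after constraint 3: D(Y)={3}, size = 1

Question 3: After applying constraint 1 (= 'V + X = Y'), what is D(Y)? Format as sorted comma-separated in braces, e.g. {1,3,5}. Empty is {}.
Constraint 1 (V + X = Y) on D(V)={1,2,3,4,5} D(X)={1,2,3,4,6} D(Y)={1,3,4,5}: V {1,2,3,4,5}->{1,2,3,4}; X {1,2,3,4,6}->{1,2,3,4}; Y {1,3,4,5}->{3,4,5}
So after constraint 1: D(Y) = {3,4,5}

Answer: {3,4,5}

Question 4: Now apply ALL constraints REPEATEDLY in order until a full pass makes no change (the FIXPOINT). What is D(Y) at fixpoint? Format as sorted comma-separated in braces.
pass 0 (initial): D(Y)={1,3,4,5}
pass 1: V {1,2,3,4,5}->{4}; X {1,2,3,4,6}->{}; Y {1,3,4,5}->{}
pass 2: V {4}->{}
pass 3: no change
Fixpoint after 3 passes: D(Y) = {}

Answer: {}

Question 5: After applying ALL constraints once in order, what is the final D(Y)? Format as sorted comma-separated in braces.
Answer: {}

Derivation:
Constraint 1 (V + X = Y) on D(V)={1,2,3,4,5} D(X)={1,2,3,4,6} D(Y)={1,3,4,5}: V {1,2,3,4,5}->{1,2,3,4}; X {1,2,3,4,6}->{1,2,3,4}; Y {1,3,4,5}->{3,4,5}
Constraint 2 (Y + X = V) on D(Y)={3,4,5} D(X)={1,2,3,4} D(V)={1,2,3,4}: Y {3,4,5}->{3}; X {1,2,3,4}->{1}; V {1,2,3,4}->{4}
Constraint 3 (X < V) on D(X)={1} D(V)={4}: no change
Constraint 4 (Y < X) on D(Y)={3} D(X)={1}: Y {3}->{}; X {1}->{}
So after all 4 constraints: D(Y) = {}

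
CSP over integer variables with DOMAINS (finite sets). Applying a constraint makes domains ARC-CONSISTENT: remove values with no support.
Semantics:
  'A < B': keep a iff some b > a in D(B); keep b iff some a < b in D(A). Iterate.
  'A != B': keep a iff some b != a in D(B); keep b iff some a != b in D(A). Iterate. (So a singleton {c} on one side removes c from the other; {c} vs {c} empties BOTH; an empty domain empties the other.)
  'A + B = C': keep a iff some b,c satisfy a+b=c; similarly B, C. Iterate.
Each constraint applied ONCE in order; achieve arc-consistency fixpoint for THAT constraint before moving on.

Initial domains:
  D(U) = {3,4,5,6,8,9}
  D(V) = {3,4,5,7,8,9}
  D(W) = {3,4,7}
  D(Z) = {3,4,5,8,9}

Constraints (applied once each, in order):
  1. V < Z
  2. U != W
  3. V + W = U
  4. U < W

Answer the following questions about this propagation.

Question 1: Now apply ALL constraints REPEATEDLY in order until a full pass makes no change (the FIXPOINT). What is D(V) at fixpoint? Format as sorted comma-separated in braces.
pass 0 (initial): D(V)={3,4,5,7,8,9}
pass 1: U {3,4,5,6,8,9}->{}; V {3,4,5,7,8,9}->{3,4,5}; W {3,4,7}->{}; Z {3,4,5,8,9}->{4,5,8,9}
pass 2: V {3,4,5}->{}
pass 3: Z {4,5,8,9}->{}
pass 4: no change
Fixpoint after 4 passes: D(V) = {}

Answer: {}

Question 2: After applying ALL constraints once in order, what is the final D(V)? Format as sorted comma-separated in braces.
Answer: {3,4,5}

Derivation:
Constraint 1 (V < Z) on D(V)={3,4,5,7,8,9} D(Z)={3,4,5,8,9}: V {3,4,5,7,8,9}->{3,4,5,7,8}; Z {3,4,5,8,9}->{4,5,8,9}
Constraint 2 (U != W) on D(U)={3,4,5,6,8,9} D(W)={3,4,7}: no change
Constraint 3 (V + W = U) on D(V)={3,4,5,7,8} D(W)={3,4,7} D(U)={3,4,5,6,8,9}: V {3,4,5,7,8}->{3,4,5}; W {3,4,7}->{3,4}; U {3,4,5,6,8,9}->{6,8,9}
Constraint 4 (U < W) on D(U)={6,8,9} D(W)={3,4}: U {6,8,9}->{}; W {3,4}->{}
So after all 4 constraints: D(V) = {3,4,5}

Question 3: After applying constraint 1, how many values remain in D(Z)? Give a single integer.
Constraint 1 (V < Z) on D(V)={3,4,5,7,8,9} D(Z)={3,4,5,8,9}: V {3,4,5,7,8,9}->{3,4,5,7,8}; Z {3,4,5,8,9}->{4,5,8,9}
So after constraint 1: D(Z)={4,5,8,9}, size = 4

Answer: 4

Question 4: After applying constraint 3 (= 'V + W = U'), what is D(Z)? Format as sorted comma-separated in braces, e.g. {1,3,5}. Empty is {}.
Constraint 1 (V < Z) on D(V)={3,4,5,7,8,9} D(Z)={3,4,5,8,9}: V {3,4,5,7,8,9}->{3,4,5,7,8}; Z {3,4,5,8,9}->{4,5,8,9}
Constraint 2 (U != W) on D(U)={3,4,5,6,8,9} D(W)={3,4,7}: no change
Constraint 3 (V + W = U) on D(V)={3,4,5,7,8} D(W)={3,4,7} D(U)={3,4,5,6,8,9}: V {3,4,5,7,8}->{3,4,5}; W {3,4,7}->{3,4}; U {3,4,5,6,8,9}->{6,8,9}
So after constraint 3: D(Z) = {4,5,8,9}

Answer: {4,5,8,9}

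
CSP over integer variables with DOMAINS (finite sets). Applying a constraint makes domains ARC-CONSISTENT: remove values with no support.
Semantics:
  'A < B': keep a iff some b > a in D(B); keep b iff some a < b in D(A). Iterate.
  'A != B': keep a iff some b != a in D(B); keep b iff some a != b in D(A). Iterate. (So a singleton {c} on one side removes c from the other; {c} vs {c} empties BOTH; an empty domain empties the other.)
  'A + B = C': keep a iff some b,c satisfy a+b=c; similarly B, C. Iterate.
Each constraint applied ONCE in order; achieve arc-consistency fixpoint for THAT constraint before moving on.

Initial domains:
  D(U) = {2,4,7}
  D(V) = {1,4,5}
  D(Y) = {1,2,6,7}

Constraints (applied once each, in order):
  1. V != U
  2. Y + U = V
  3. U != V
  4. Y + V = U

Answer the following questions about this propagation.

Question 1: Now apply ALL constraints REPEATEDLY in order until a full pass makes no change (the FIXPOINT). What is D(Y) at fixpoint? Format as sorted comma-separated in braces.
pass 0 (initial): D(Y)={1,2,6,7}
pass 1: U {2,4,7}->{}; V {1,4,5}->{}; Y {1,2,6,7}->{}
pass 2: no change
Fixpoint after 2 passes: D(Y) = {}

Answer: {}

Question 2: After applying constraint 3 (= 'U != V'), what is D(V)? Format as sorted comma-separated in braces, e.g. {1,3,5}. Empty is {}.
Constraint 1 (V != U) on D(V)={1,4,5} D(U)={2,4,7}: no change
Constraint 2 (Y + U = V) on D(Y)={1,2,6,7} D(U)={2,4,7} D(V)={1,4,5}: Y {1,2,6,7}->{1,2}; U {2,4,7}->{2,4}; V {1,4,5}->{4,5}
Constraint 3 (U != V) on D(U)={2,4} D(V)={4,5}: no change
So after constraint 3: D(V) = {4,5}

Answer: {4,5}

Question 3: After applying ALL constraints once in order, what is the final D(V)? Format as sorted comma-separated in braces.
Answer: {}

Derivation:
Constraint 1 (V != U) on D(V)={1,4,5} D(U)={2,4,7}: no change
Constraint 2 (Y + U = V) on D(Y)={1,2,6,7} D(U)={2,4,7} D(V)={1,4,5}: Y {1,2,6,7}->{1,2}; U {2,4,7}->{2,4}; V {1,4,5}->{4,5}
Constraint 3 (U != V) on D(U)={2,4} D(V)={4,5}: no change
Constraint 4 (Y + V = U) on D(Y)={1,2} D(V)={4,5} D(U)={2,4}: Y {1,2}->{}; V {4,5}->{}; U {2,4}->{}
So after all 4 constraints: D(V) = {}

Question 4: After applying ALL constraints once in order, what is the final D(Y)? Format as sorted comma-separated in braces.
Constraint 1 (V != U) on D(V)={1,4,5} D(U)={2,4,7}: no change
Constraint 2 (Y + U = V) on D(Y)={1,2,6,7} D(U)={2,4,7} D(V)={1,4,5}: Y {1,2,6,7}->{1,2}; U {2,4,7}->{2,4}; V {1,4,5}->{4,5}
Constraint 3 (U != V) on D(U)={2,4} D(V)={4,5}: no change
Constraint 4 (Y + V = U) on D(Y)={1,2} D(V)={4,5} D(U)={2,4}: Y {1,2}->{}; V {4,5}->{}; U {2,4}->{}
So after all 4 constraints: D(Y) = {}

Answer: {}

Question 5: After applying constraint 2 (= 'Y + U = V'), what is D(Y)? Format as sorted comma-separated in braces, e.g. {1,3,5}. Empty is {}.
Constraint 1 (V != U) on D(V)={1,4,5} D(U)={2,4,7}: no change
Constraint 2 (Y + U = V) on D(Y)={1,2,6,7} D(U)={2,4,7} D(V)={1,4,5}: Y {1,2,6,7}->{1,2}; U {2,4,7}->{2,4}; V {1,4,5}->{4,5}
So after constraint 2: D(Y) = {1,2}

Answer: {1,2}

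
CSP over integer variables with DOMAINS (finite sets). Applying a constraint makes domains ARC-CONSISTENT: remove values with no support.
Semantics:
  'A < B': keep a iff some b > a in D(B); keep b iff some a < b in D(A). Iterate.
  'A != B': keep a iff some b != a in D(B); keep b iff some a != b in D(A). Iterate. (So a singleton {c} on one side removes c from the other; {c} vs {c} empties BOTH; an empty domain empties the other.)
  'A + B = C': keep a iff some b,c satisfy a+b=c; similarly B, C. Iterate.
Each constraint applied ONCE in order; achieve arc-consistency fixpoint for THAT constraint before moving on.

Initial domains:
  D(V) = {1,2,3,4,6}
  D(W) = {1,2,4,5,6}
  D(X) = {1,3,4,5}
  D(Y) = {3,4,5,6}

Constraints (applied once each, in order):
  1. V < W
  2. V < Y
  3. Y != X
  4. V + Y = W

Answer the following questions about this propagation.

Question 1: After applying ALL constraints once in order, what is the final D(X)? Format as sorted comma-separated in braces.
Answer: {1,3,4,5}

Derivation:
Constraint 1 (V < W) on D(V)={1,2,3,4,6} D(W)={1,2,4,5,6}: V {1,2,3,4,6}->{1,2,3,4}; W {1,2,4,5,6}->{2,4,5,6}
Constraint 2 (V < Y) on D(V)={1,2,3,4} D(Y)={3,4,5,6}: no change
Constraint 3 (Y != X) on D(Y)={3,4,5,6} D(X)={1,3,4,5}: no change
Constraint 4 (V + Y = W) on D(V)={1,2,3,4} D(Y)={3,4,5,6} D(W)={2,4,5,6}: V {1,2,3,4}->{1,2,3}; Y {3,4,5,6}->{3,4,5}; W {2,4,5,6}->{4,5,6}
So after all 4 constraints: D(X) = {1,3,4,5}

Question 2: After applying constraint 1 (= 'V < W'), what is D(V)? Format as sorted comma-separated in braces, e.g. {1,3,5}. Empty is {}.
Answer: {1,2,3,4}

Derivation:
Constraint 1 (V < W) on D(V)={1,2,3,4,6} D(W)={1,2,4,5,6}: V {1,2,3,4,6}->{1,2,3,4}; W {1,2,4,5,6}->{2,4,5,6}
So after constraint 1: D(V) = {1,2,3,4}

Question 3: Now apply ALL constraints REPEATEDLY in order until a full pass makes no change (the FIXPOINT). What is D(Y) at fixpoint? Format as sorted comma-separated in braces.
pass 0 (initial): D(Y)={3,4,5,6}
pass 1: V {1,2,3,4,6}->{1,2,3}; W {1,2,4,5,6}->{4,5,6}; Y {3,4,5,6}->{3,4,5}
pass 2: no change
Fixpoint after 2 passes: D(Y) = {3,4,5}

Answer: {3,4,5}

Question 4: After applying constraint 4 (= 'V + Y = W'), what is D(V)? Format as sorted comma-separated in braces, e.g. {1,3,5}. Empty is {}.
Answer: {1,2,3}

Derivation:
Constraint 1 (V < W) on D(V)={1,2,3,4,6} D(W)={1,2,4,5,6}: V {1,2,3,4,6}->{1,2,3,4}; W {1,2,4,5,6}->{2,4,5,6}
Constraint 2 (V < Y) on D(V)={1,2,3,4} D(Y)={3,4,5,6}: no change
Constraint 3 (Y != X) on D(Y)={3,4,5,6} D(X)={1,3,4,5}: no change
Constraint 4 (V + Y = W) on D(V)={1,2,3,4} D(Y)={3,4,5,6} D(W)={2,4,5,6}: V {1,2,3,4}->{1,2,3}; Y {3,4,5,6}->{3,4,5}; W {2,4,5,6}->{4,5,6}
So after constraint 4: D(V) = {1,2,3}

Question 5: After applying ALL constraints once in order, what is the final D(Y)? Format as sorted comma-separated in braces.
Answer: {3,4,5}

Derivation:
Constraint 1 (V < W) on D(V)={1,2,3,4,6} D(W)={1,2,4,5,6}: V {1,2,3,4,6}->{1,2,3,4}; W {1,2,4,5,6}->{2,4,5,6}
Constraint 2 (V < Y) on D(V)={1,2,3,4} D(Y)={3,4,5,6}: no change
Constraint 3 (Y != X) on D(Y)={3,4,5,6} D(X)={1,3,4,5}: no change
Constraint 4 (V + Y = W) on D(V)={1,2,3,4} D(Y)={3,4,5,6} D(W)={2,4,5,6}: V {1,2,3,4}->{1,2,3}; Y {3,4,5,6}->{3,4,5}; W {2,4,5,6}->{4,5,6}
So after all 4 constraints: D(Y) = {3,4,5}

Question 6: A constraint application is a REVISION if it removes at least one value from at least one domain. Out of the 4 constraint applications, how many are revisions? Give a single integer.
Constraint 1 (V < W) on D(V)={1,2,3,4,6} D(W)={1,2,4,5,6}: V {1,2,3,4,6}->{1,2,3,4}; W {1,2,4,5,6}->{2,4,5,6} => REVISION
Constraint 2 (V < Y) on D(V)={1,2,3,4} D(Y)={3,4,5,6}: no change => not a revision
Constraint 3 (Y != X) on D(Y)={3,4,5,6} D(X)={1,3,4,5}: no change => not a revision
Constraint 4 (V + Y = W) on D(V)={1,2,3,4} D(Y)={3,4,5,6} D(W)={2,4,5,6}: V {1,2,3,4}->{1,2,3}; Y {3,4,5,6}->{3,4,5}; W {2,4,5,6}->{4,5,6} => REVISION
Total revisions = 2

Answer: 2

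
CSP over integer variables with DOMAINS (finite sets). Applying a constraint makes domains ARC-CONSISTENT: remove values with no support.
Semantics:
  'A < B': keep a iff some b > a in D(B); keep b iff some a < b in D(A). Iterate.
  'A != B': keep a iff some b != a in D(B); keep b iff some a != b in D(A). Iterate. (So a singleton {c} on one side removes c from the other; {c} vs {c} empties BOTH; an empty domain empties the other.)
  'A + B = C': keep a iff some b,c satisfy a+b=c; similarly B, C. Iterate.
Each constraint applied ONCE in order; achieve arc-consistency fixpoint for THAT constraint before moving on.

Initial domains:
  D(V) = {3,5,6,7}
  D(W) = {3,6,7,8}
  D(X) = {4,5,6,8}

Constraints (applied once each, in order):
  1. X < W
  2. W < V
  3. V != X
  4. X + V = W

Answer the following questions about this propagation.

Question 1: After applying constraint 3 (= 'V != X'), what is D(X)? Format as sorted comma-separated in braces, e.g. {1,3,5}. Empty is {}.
Constraint 1 (X < W) on D(X)={4,5,6,8} D(W)={3,6,7,8}: X {4,5,6,8}->{4,5,6}; W {3,6,7,8}->{6,7,8}
Constraint 2 (W < V) on D(W)={6,7,8} D(V)={3,5,6,7}: W {6,7,8}->{6}; V {3,5,6,7}->{7}
Constraint 3 (V != X) on D(V)={7} D(X)={4,5,6}: no change
So after constraint 3: D(X) = {4,5,6}

Answer: {4,5,6}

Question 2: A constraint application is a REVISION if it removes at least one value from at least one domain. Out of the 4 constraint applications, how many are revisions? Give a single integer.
Constraint 1 (X < W) on D(X)={4,5,6,8} D(W)={3,6,7,8}: X {4,5,6,8}->{4,5,6}; W {3,6,7,8}->{6,7,8} => REVISION
Constraint 2 (W < V) on D(W)={6,7,8} D(V)={3,5,6,7}: W {6,7,8}->{6}; V {3,5,6,7}->{7} => REVISION
Constraint 3 (V != X) on D(V)={7} D(X)={4,5,6}: no change => not a revision
Constraint 4 (X + V = W) on D(X)={4,5,6} D(V)={7} D(W)={6}: X {4,5,6}->{}; V {7}->{}; W {6}->{} => REVISION
Total revisions = 3

Answer: 3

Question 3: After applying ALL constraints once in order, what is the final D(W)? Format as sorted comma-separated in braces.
Constraint 1 (X < W) on D(X)={4,5,6,8} D(W)={3,6,7,8}: X {4,5,6,8}->{4,5,6}; W {3,6,7,8}->{6,7,8}
Constraint 2 (W < V) on D(W)={6,7,8} D(V)={3,5,6,7}: W {6,7,8}->{6}; V {3,5,6,7}->{7}
Constraint 3 (V != X) on D(V)={7} D(X)={4,5,6}: no change
Constraint 4 (X + V = W) on D(X)={4,5,6} D(V)={7} D(W)={6}: X {4,5,6}->{}; V {7}->{}; W {6}->{}
So after all 4 constraints: D(W) = {}

Answer: {}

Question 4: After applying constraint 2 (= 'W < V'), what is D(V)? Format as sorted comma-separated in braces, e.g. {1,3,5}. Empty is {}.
Constraint 1 (X < W) on D(X)={4,5,6,8} D(W)={3,6,7,8}: X {4,5,6,8}->{4,5,6}; W {3,6,7,8}->{6,7,8}
Constraint 2 (W < V) on D(W)={6,7,8} D(V)={3,5,6,7}: W {6,7,8}->{6}; V {3,5,6,7}->{7}
So after constraint 2: D(V) = {7}

Answer: {7}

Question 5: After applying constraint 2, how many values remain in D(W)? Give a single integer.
Constraint 1 (X < W) on D(X)={4,5,6,8} D(W)={3,6,7,8}: X {4,5,6,8}->{4,5,6}; W {3,6,7,8}->{6,7,8}
Constraint 2 (W < V) on D(W)={6,7,8} D(V)={3,5,6,7}: W {6,7,8}->{6}; V {3,5,6,7}->{7}
So after constraint 2: D(W)={6}, size = 1

Answer: 1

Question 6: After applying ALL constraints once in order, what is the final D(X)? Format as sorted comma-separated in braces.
Constraint 1 (X < W) on D(X)={4,5,6,8} D(W)={3,6,7,8}: X {4,5,6,8}->{4,5,6}; W {3,6,7,8}->{6,7,8}
Constraint 2 (W < V) on D(W)={6,7,8} D(V)={3,5,6,7}: W {6,7,8}->{6}; V {3,5,6,7}->{7}
Constraint 3 (V != X) on D(V)={7} D(X)={4,5,6}: no change
Constraint 4 (X + V = W) on D(X)={4,5,6} D(V)={7} D(W)={6}: X {4,5,6}->{}; V {7}->{}; W {6}->{}
So after all 4 constraints: D(X) = {}

Answer: {}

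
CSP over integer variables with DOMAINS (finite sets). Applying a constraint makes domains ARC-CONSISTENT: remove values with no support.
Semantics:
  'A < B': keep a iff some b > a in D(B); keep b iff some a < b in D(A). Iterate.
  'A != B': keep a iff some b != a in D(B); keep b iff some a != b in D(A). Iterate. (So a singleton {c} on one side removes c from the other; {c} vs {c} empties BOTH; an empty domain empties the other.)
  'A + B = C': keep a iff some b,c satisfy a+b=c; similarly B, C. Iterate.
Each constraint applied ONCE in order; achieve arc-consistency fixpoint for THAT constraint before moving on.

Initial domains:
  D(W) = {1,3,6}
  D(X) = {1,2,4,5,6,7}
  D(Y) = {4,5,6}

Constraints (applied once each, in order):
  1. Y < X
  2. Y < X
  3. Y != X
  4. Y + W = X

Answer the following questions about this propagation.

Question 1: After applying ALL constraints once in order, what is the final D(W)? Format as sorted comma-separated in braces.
Constraint 1 (Y < X) on D(Y)={4,5,6} D(X)={1,2,4,5,6,7}: X {1,2,4,5,6,7}->{5,6,7}
Constraint 2 (Y < X) on D(Y)={4,5,6} D(X)={5,6,7}: no change
Constraint 3 (Y != X) on D(Y)={4,5,6} D(X)={5,6,7}: no change
Constraint 4 (Y + W = X) on D(Y)={4,5,6} D(W)={1,3,6} D(X)={5,6,7}: W {1,3,6}->{1,3}
So after all 4 constraints: D(W) = {1,3}

Answer: {1,3}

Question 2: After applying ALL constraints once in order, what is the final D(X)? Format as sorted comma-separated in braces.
Answer: {5,6,7}

Derivation:
Constraint 1 (Y < X) on D(Y)={4,5,6} D(X)={1,2,4,5,6,7}: X {1,2,4,5,6,7}->{5,6,7}
Constraint 2 (Y < X) on D(Y)={4,5,6} D(X)={5,6,7}: no change
Constraint 3 (Y != X) on D(Y)={4,5,6} D(X)={5,6,7}: no change
Constraint 4 (Y + W = X) on D(Y)={4,5,6} D(W)={1,3,6} D(X)={5,6,7}: W {1,3,6}->{1,3}
So after all 4 constraints: D(X) = {5,6,7}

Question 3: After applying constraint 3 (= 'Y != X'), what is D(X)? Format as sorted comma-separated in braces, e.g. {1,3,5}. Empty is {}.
Answer: {5,6,7}

Derivation:
Constraint 1 (Y < X) on D(Y)={4,5,6} D(X)={1,2,4,5,6,7}: X {1,2,4,5,6,7}->{5,6,7}
Constraint 2 (Y < X) on D(Y)={4,5,6} D(X)={5,6,7}: no change
Constraint 3 (Y != X) on D(Y)={4,5,6} D(X)={5,6,7}: no change
So after constraint 3: D(X) = {5,6,7}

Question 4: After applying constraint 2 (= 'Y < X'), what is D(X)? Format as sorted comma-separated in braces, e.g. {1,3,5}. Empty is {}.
Answer: {5,6,7}

Derivation:
Constraint 1 (Y < X) on D(Y)={4,5,6} D(X)={1,2,4,5,6,7}: X {1,2,4,5,6,7}->{5,6,7}
Constraint 2 (Y < X) on D(Y)={4,5,6} D(X)={5,6,7}: no change
So after constraint 2: D(X) = {5,6,7}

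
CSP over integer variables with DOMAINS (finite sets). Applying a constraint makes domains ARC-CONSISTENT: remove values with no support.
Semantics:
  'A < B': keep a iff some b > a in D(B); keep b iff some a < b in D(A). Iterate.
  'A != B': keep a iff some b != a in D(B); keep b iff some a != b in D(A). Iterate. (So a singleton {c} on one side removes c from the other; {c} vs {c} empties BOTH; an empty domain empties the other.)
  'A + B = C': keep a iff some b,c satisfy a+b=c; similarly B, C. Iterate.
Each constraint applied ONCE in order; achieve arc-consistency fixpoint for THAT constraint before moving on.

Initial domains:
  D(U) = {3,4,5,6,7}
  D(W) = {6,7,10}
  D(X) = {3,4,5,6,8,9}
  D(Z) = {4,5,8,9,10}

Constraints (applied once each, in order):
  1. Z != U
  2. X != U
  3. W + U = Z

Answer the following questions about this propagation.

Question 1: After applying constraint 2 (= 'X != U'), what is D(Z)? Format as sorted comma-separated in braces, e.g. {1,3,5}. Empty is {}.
Answer: {4,5,8,9,10}

Derivation:
Constraint 1 (Z != U) on D(Z)={4,5,8,9,10} D(U)={3,4,5,6,7}: no change
Constraint 2 (X != U) on D(X)={3,4,5,6,8,9} D(U)={3,4,5,6,7}: no change
So after constraint 2: D(Z) = {4,5,8,9,10}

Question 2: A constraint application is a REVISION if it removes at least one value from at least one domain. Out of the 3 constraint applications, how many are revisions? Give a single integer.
Constraint 1 (Z != U) on D(Z)={4,5,8,9,10} D(U)={3,4,5,6,7}: no change => not a revision
Constraint 2 (X != U) on D(X)={3,4,5,6,8,9} D(U)={3,4,5,6,7}: no change => not a revision
Constraint 3 (W + U = Z) on D(W)={6,7,10} D(U)={3,4,5,6,7} D(Z)={4,5,8,9,10}: W {6,7,10}->{6,7}; U {3,4,5,6,7}->{3,4}; Z {4,5,8,9,10}->{9,10} => REVISION
Total revisions = 1

Answer: 1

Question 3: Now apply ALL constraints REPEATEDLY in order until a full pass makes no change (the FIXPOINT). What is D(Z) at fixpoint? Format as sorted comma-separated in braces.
Answer: {9,10}

Derivation:
pass 0 (initial): D(Z)={4,5,8,9,10}
pass 1: U {3,4,5,6,7}->{3,4}; W {6,7,10}->{6,7}; Z {4,5,8,9,10}->{9,10}
pass 2: no change
Fixpoint after 2 passes: D(Z) = {9,10}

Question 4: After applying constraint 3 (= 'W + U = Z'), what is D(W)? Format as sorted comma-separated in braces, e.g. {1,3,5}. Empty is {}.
Constraint 1 (Z != U) on D(Z)={4,5,8,9,10} D(U)={3,4,5,6,7}: no change
Constraint 2 (X != U) on D(X)={3,4,5,6,8,9} D(U)={3,4,5,6,7}: no change
Constraint 3 (W + U = Z) on D(W)={6,7,10} D(U)={3,4,5,6,7} D(Z)={4,5,8,9,10}: W {6,7,10}->{6,7}; U {3,4,5,6,7}->{3,4}; Z {4,5,8,9,10}->{9,10}
So after constraint 3: D(W) = {6,7}

Answer: {6,7}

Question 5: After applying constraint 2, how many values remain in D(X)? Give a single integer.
Answer: 6

Derivation:
Constraint 1 (Z != U) on D(Z)={4,5,8,9,10} D(U)={3,4,5,6,7}: no change
Constraint 2 (X != U) on D(X)={3,4,5,6,8,9} D(U)={3,4,5,6,7}: no change
So after constraint 2: D(X)={3,4,5,6,8,9}, size = 6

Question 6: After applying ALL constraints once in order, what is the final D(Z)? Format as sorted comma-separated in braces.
Constraint 1 (Z != U) on D(Z)={4,5,8,9,10} D(U)={3,4,5,6,7}: no change
Constraint 2 (X != U) on D(X)={3,4,5,6,8,9} D(U)={3,4,5,6,7}: no change
Constraint 3 (W + U = Z) on D(W)={6,7,10} D(U)={3,4,5,6,7} D(Z)={4,5,8,9,10}: W {6,7,10}->{6,7}; U {3,4,5,6,7}->{3,4}; Z {4,5,8,9,10}->{9,10}
So after all 3 constraints: D(Z) = {9,10}

Answer: {9,10}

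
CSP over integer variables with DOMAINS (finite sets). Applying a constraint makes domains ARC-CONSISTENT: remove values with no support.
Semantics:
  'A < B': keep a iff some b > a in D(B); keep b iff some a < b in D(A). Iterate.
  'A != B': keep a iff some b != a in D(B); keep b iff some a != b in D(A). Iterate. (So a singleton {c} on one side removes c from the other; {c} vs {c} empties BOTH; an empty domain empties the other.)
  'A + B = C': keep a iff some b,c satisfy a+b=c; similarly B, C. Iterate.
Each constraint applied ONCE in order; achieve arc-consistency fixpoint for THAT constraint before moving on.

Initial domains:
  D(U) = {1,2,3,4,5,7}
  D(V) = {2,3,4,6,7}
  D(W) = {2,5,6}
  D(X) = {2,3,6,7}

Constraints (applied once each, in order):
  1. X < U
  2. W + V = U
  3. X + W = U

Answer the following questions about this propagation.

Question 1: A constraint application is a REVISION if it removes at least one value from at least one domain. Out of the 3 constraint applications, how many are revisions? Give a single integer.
Answer: 3

Derivation:
Constraint 1 (X < U) on D(X)={2,3,6,7} D(U)={1,2,3,4,5,7}: X {2,3,6,7}->{2,3,6}; U {1,2,3,4,5,7}->{3,4,5,7} => REVISION
Constraint 2 (W + V = U) on D(W)={2,5,6} D(V)={2,3,4,6,7} D(U)={3,4,5,7}: W {2,5,6}->{2,5}; V {2,3,4,6,7}->{2,3}; U {3,4,5,7}->{4,5,7} => REVISION
Constraint 3 (X + W = U) on D(X)={2,3,6} D(W)={2,5} D(U)={4,5,7}: X {2,3,6}->{2,3} => REVISION
Total revisions = 3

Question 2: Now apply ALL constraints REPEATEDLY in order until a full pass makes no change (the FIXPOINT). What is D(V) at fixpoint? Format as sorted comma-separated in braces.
pass 0 (initial): D(V)={2,3,4,6,7}
pass 1: U {1,2,3,4,5,7}->{4,5,7}; V {2,3,4,6,7}->{2,3}; W {2,5,6}->{2,5}; X {2,3,6,7}->{2,3}
pass 2: no change
Fixpoint after 2 passes: D(V) = {2,3}

Answer: {2,3}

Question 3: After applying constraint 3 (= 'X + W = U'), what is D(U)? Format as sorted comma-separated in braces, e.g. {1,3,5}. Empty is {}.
Constraint 1 (X < U) on D(X)={2,3,6,7} D(U)={1,2,3,4,5,7}: X {2,3,6,7}->{2,3,6}; U {1,2,3,4,5,7}->{3,4,5,7}
Constraint 2 (W + V = U) on D(W)={2,5,6} D(V)={2,3,4,6,7} D(U)={3,4,5,7}: W {2,5,6}->{2,5}; V {2,3,4,6,7}->{2,3}; U {3,4,5,7}->{4,5,7}
Constraint 3 (X + W = U) on D(X)={2,3,6} D(W)={2,5} D(U)={4,5,7}: X {2,3,6}->{2,3}
So after constraint 3: D(U) = {4,5,7}

Answer: {4,5,7}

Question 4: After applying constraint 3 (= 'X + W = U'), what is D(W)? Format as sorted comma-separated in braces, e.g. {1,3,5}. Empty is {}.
Answer: {2,5}

Derivation:
Constraint 1 (X < U) on D(X)={2,3,6,7} D(U)={1,2,3,4,5,7}: X {2,3,6,7}->{2,3,6}; U {1,2,3,4,5,7}->{3,4,5,7}
Constraint 2 (W + V = U) on D(W)={2,5,6} D(V)={2,3,4,6,7} D(U)={3,4,5,7}: W {2,5,6}->{2,5}; V {2,3,4,6,7}->{2,3}; U {3,4,5,7}->{4,5,7}
Constraint 3 (X + W = U) on D(X)={2,3,6} D(W)={2,5} D(U)={4,5,7}: X {2,3,6}->{2,3}
So after constraint 3: D(W) = {2,5}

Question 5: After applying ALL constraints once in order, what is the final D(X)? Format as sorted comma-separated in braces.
Constraint 1 (X < U) on D(X)={2,3,6,7} D(U)={1,2,3,4,5,7}: X {2,3,6,7}->{2,3,6}; U {1,2,3,4,5,7}->{3,4,5,7}
Constraint 2 (W + V = U) on D(W)={2,5,6} D(V)={2,3,4,6,7} D(U)={3,4,5,7}: W {2,5,6}->{2,5}; V {2,3,4,6,7}->{2,3}; U {3,4,5,7}->{4,5,7}
Constraint 3 (X + W = U) on D(X)={2,3,6} D(W)={2,5} D(U)={4,5,7}: X {2,3,6}->{2,3}
So after all 3 constraints: D(X) = {2,3}

Answer: {2,3}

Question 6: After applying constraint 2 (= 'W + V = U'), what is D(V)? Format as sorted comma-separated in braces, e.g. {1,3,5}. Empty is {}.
Constraint 1 (X < U) on D(X)={2,3,6,7} D(U)={1,2,3,4,5,7}: X {2,3,6,7}->{2,3,6}; U {1,2,3,4,5,7}->{3,4,5,7}
Constraint 2 (W + V = U) on D(W)={2,5,6} D(V)={2,3,4,6,7} D(U)={3,4,5,7}: W {2,5,6}->{2,5}; V {2,3,4,6,7}->{2,3}; U {3,4,5,7}->{4,5,7}
So after constraint 2: D(V) = {2,3}

Answer: {2,3}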